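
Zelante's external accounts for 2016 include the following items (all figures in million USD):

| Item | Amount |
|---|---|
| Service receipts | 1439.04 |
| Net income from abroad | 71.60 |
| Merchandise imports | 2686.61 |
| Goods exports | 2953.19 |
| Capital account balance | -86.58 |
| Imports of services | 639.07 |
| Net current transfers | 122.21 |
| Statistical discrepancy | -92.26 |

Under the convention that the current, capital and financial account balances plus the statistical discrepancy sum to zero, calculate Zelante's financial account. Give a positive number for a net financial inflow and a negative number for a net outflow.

-1081.52

Goods balance = 2953.19 - 2686.61 = 266.58
Services balance = 1439.04 - 639.07 = 799.97
Trade balance (goods + services) = 266.58 + 799.97 = 1066.55
Net primary income = 71.60
Net secondary income = 122.21
Current account = 1066.55 + 71.60 + 122.21 = 1260.36
Financial account = -(1260.36 + (-86.58) + (-92.26)) = -1081.52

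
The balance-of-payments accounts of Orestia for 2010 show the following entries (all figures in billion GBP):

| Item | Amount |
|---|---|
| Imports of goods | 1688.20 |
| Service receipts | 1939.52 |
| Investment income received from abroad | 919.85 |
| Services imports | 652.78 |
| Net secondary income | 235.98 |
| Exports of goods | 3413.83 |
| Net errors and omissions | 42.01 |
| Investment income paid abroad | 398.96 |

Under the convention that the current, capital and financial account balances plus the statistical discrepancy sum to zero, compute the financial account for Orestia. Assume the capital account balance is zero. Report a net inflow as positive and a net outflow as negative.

-3811.25

Goods balance = 3413.83 - 1688.20 = 1725.63
Services balance = 1939.52 - 652.78 = 1286.74
Trade balance (goods + services) = 1725.63 + 1286.74 = 3012.37
Net primary income = 919.85 - 398.96 = 520.89
Net secondary income = 235.98
Current account = 3012.37 + 520.89 + 235.98 = 3769.24
Financial account = -(3769.24 + 42.01) = -3811.25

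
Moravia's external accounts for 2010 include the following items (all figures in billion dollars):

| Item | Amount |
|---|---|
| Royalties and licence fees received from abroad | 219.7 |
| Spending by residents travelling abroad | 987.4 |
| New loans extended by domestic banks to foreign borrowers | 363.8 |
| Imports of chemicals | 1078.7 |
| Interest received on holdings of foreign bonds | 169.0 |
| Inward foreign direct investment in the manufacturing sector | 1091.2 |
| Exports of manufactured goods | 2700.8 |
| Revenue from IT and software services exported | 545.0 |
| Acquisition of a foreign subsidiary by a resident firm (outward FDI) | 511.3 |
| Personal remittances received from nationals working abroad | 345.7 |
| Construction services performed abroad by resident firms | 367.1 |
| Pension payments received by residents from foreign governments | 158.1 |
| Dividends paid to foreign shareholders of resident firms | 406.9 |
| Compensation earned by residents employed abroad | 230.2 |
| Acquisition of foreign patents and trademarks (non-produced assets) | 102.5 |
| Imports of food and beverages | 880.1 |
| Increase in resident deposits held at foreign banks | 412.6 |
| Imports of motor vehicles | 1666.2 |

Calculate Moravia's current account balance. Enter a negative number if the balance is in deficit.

Goods: -880.1 + 2700.8 - 1666.2 - 1078.7 = -924.2
Services: -987.4 + 219.7 + 545.0 + 367.1 = 144.4
Primary income: -406.9 + 230.2 + 169.0 = -7.7
Secondary income: 158.1 + 345.7 = 503.8
Current account = (-924.2) + 144.4 + (-7.7) + 503.8 = -283.7
(Excluded from the current account — financial account: new loans extended by domestic banks to foreign borrowers 363.8, inward foreign direct investment in the manufacturing sector 1091.2, acquisition of a foreign subsidiary by a resident firm (outward FDI) 511.3, increase in resident deposits held at foreign banks 412.6; capital account: acquisition of foreign patents and trademarks (non-produced assets) 102.5.)

-283.7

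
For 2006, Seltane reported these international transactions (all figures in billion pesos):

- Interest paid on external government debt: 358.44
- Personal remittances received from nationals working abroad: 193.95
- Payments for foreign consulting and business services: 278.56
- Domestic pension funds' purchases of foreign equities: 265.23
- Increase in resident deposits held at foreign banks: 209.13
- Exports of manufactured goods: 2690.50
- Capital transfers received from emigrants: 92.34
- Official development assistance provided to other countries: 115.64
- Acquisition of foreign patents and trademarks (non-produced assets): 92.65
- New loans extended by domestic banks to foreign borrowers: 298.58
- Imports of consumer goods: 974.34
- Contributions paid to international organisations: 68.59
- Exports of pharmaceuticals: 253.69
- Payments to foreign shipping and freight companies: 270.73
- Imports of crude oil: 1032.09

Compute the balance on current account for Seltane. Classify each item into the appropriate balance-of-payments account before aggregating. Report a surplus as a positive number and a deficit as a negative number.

39.75

Goods: 253.69 - 1032.09 + 2690.50 - 974.34 = 937.76
Services: -270.73 - 278.56 = -549.29
Primary income: -358.44
Secondary income: -68.59 - 115.64 + 193.95 = 9.72
Current account = 937.76 + (-549.29) + (-358.44) + 9.72 = 39.75
(Excluded from the current account — financial account: domestic pension funds' purchases of foreign equities 265.23, increase in resident deposits held at foreign banks 209.13, new loans extended by domestic banks to foreign borrowers 298.58; capital account: capital transfers received from emigrants 92.34, acquisition of foreign patents and trademarks (non-produced assets) 92.65.)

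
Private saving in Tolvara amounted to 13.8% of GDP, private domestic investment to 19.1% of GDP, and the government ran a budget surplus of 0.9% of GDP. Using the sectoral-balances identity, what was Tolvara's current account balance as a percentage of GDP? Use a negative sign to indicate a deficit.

By the sectoral-balances identity, CA = (S_private - I) + (T - G).
Private balance = 13.8 - 19.1 = -5.3
Government balance (T - G) = 0.9
CA = -5.3 + 0.9 = -4.4

-4.4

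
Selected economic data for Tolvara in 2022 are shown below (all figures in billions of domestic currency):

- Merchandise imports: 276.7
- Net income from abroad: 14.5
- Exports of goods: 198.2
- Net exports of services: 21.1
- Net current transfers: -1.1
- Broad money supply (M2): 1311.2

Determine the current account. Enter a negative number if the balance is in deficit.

Goods balance = 198.2 - 276.7 = -78.5
Services balance = 21.1
Trade balance (goods + services) = -78.5 + 21.1 = -57.4
Net primary income = 14.5
Net secondary income = -1.1
Current account = -57.4 + 14.5 + (-1.1) = -44.0

-44.0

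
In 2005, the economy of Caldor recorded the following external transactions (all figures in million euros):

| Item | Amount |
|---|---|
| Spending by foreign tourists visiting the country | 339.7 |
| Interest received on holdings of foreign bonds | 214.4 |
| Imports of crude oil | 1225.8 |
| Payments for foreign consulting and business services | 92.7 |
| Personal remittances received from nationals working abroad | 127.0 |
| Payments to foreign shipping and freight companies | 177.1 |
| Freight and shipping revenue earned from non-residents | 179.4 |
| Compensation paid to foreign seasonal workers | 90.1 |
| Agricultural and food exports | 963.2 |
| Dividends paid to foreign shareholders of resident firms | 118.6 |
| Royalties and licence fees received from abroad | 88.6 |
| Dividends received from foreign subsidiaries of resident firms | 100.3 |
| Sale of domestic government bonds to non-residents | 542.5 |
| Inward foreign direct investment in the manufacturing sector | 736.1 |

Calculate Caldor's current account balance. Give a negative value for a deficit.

Goods: -1225.8 + 963.2 = -262.6
Services: 88.6 + 339.7 - 177.1 + 179.4 - 92.7 = 337.9
Primary income: 100.3 - 90.1 + 214.4 - 118.6 = 106.0
Secondary income: 127.0
Current account = (-262.6) + 337.9 + 106.0 + 127.0 = 308.3
(Excluded from the current account — financial account: sale of domestic government bonds to non-residents 542.5, inward foreign direct investment in the manufacturing sector 736.1.)

308.3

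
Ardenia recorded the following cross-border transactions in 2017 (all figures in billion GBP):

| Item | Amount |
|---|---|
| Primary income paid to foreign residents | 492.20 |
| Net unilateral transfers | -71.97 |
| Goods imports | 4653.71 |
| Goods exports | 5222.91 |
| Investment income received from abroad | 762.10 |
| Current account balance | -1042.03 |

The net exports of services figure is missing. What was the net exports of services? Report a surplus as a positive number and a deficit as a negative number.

Current account = goods balance + services balance + net primary income + net secondary income
Sum of the known components = 767.13
Net exports of services = CA - (known components) = -1042.03 - 767.13 = -1809.16

-1809.16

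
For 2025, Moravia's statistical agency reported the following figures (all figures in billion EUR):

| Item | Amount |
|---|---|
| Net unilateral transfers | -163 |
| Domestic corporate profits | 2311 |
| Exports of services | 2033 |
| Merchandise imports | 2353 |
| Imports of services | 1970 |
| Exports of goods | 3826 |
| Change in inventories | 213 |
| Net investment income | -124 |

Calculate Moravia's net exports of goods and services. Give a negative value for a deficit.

1536

Goods balance = 3826 - 2353 = 1473
Services balance = 2033 - 1970 = 63
Trade balance (goods + services) = 1473 + 63 = 1536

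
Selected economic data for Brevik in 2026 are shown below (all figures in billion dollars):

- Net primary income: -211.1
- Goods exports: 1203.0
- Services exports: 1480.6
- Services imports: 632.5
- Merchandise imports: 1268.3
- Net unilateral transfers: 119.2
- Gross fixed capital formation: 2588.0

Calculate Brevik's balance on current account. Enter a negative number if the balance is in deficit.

Goods balance = 1203.0 - 1268.3 = -65.3
Services balance = 1480.6 - 632.5 = 848.1
Trade balance (goods + services) = -65.3 + 848.1 = 782.8
Net primary income = -211.1
Net secondary income = 119.2
Current account = 782.8 + (-211.1) + 119.2 = 690.9

690.9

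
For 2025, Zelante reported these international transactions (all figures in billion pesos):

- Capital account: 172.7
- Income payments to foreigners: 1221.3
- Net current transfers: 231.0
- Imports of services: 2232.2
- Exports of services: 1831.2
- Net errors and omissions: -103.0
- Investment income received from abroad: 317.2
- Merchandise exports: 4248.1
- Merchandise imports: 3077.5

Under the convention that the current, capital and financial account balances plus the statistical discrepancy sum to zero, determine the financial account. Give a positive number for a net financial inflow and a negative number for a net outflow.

Goods balance = 4248.1 - 3077.5 = 1170.6
Services balance = 1831.2 - 2232.2 = -401.0
Trade balance (goods + services) = 1170.6 + (-401.0) = 769.6
Net primary income = 317.2 - 1221.3 = -904.1
Net secondary income = 231.0
Current account = 769.6 + (-904.1) + 231.0 = 96.5
Financial account = -(96.5 + 172.7 + (-103.0)) = -166.2

-166.2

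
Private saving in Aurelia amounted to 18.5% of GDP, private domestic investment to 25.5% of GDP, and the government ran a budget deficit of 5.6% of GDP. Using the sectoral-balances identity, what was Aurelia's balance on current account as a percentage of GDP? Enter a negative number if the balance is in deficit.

-12.6

By the sectoral-balances identity, CA = (S_private - I) + (T - G).
Private balance = 18.5 - 25.5 = -7.0
Government balance (T - G) = -5.6
CA = -7.0 + (-5.6) = -12.6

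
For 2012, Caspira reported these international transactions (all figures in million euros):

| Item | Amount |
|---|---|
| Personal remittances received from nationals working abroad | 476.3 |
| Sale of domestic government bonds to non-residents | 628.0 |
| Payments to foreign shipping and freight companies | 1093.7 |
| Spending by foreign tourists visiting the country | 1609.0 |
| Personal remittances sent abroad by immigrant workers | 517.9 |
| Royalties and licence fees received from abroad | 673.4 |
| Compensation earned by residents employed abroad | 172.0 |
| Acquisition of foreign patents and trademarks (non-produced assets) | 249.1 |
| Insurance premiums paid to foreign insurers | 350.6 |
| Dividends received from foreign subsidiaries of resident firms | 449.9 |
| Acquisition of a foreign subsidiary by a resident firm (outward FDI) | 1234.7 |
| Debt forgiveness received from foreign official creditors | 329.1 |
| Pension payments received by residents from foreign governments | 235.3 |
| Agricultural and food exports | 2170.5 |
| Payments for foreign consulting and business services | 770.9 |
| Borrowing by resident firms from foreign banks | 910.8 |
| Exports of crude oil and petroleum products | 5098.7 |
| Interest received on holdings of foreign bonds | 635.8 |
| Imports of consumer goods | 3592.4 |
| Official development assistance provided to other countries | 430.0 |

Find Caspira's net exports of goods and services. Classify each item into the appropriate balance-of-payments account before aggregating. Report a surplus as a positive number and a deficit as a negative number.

3744.0

Goods: 2170.5 + 5098.7 - 3592.4 = 3676.8
Services: 673.4 + 1609.0 - 350.6 - 770.9 - 1093.7 = 67.2
Trade balance = 3676.8 + 67.2 = 3744.0
(Excluded from the trade balance — secondary income: personal remittances received from nationals working abroad 476.3, personal remittances sent abroad by immigrant workers 517.9, pension payments received by residents from foreign governments 235.3, official development assistance provided to other countries 430.0; financial account: sale of domestic government bonds to non-residents 628.0, acquisition of a foreign subsidiary by a resident firm (outward FDI) 1234.7, borrowing by resident firms from foreign banks 910.8; primary income: compensation earned by residents employed abroad 172.0, dividends received from foreign subsidiaries of resident firms 449.9, interest received on holdings of foreign bonds 635.8; capital account: acquisition of foreign patents and trademarks (non-produced assets) 249.1, debt forgiveness received from foreign official creditors 329.1.)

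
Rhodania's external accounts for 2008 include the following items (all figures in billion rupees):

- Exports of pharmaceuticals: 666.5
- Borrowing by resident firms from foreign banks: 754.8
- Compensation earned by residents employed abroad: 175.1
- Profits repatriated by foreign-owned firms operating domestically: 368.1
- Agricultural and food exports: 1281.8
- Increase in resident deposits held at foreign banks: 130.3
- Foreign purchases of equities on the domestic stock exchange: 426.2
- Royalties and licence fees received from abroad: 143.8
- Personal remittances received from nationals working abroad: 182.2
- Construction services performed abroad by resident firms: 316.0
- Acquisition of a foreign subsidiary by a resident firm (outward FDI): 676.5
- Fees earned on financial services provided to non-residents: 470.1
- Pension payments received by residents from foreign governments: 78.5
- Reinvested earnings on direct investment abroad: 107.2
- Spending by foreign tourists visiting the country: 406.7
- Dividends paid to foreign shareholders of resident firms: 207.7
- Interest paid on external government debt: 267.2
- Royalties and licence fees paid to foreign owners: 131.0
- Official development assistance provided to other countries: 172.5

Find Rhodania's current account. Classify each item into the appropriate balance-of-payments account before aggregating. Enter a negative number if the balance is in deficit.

2681.4

Goods: 1281.8 + 666.5 = 1948.3
Services: 316.0 + 470.1 + 143.8 - 131.0 + 406.7 = 1205.6
Primary income: 107.2 - 267.2 - 368.1 + 175.1 - 207.7 = -560.7
Secondary income: 78.5 + 182.2 - 172.5 = 88.2
Current account = 1948.3 + 1205.6 + (-560.7) + 88.2 = 2681.4
(Excluded from the current account — financial account: borrowing by resident firms from foreign banks 754.8, increase in resident deposits held at foreign banks 130.3, foreign purchases of equities on the domestic stock exchange 426.2, acquisition of a foreign subsidiary by a resident firm (outward FDI) 676.5.)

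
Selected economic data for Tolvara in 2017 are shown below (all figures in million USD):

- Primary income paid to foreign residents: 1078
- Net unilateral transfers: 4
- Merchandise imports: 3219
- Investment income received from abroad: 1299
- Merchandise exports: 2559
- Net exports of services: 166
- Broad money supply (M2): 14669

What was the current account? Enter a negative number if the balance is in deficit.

-269

Goods balance = 2559 - 3219 = -660
Services balance = 166
Trade balance (goods + services) = -660 + 166 = -494
Net primary income = 1299 - 1078 = 221
Net secondary income = 4
Current account = -494 + 221 + 4 = -269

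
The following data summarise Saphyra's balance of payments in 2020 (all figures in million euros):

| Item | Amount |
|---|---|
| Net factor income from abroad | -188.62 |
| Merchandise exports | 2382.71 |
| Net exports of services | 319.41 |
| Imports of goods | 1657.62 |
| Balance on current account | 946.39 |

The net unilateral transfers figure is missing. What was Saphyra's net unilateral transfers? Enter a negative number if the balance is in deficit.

Current account = goods balance + services balance + net primary income + net secondary income
Sum of the known components = 855.88
Net unilateral transfers = CA - (known components) = 946.39 - 855.88 = 90.51

90.51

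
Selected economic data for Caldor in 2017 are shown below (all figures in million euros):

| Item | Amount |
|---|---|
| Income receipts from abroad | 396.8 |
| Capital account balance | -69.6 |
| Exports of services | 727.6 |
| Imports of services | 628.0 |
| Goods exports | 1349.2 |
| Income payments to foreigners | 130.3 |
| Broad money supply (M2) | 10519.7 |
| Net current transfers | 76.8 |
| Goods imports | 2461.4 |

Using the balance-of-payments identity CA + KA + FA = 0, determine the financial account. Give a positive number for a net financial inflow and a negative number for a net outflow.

738.9

Goods balance = 1349.2 - 2461.4 = -1112.2
Services balance = 727.6 - 628.0 = 99.6
Trade balance (goods + services) = -1112.2 + 99.6 = -1012.6
Net primary income = 396.8 - 130.3 = 266.5
Net secondary income = 76.8
Current account = -1012.6 + 266.5 + 76.8 = -669.3
Financial account = -(-669.3 + (-69.6)) = 738.9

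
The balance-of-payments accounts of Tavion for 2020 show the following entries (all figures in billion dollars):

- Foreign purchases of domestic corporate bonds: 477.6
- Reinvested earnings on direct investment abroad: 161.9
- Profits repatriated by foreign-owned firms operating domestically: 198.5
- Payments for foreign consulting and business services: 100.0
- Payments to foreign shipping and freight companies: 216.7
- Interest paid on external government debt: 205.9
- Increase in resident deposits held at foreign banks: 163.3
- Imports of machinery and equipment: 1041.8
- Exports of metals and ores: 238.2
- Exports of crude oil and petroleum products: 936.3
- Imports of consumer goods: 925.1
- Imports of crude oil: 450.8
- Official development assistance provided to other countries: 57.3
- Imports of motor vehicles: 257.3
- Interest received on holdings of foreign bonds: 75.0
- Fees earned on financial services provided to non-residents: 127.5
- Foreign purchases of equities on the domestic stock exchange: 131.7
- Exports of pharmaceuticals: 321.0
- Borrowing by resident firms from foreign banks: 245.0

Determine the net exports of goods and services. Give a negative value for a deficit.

Goods: 936.3 - 257.3 + 321.0 - 925.1 - 1041.8 + 238.2 - 450.8 = -1179.5
Services: -100.0 + 127.5 - 216.7 = -189.2
Trade balance = -1179.5 + (-189.2) = -1368.7
(Excluded from the trade balance — financial account: foreign purchases of domestic corporate bonds 477.6, increase in resident deposits held at foreign banks 163.3, foreign purchases of equities on the domestic stock exchange 131.7, borrowing by resident firms from foreign banks 245.0; primary income: reinvested earnings on direct investment abroad 161.9, profits repatriated by foreign-owned firms operating domestically 198.5, interest paid on external government debt 205.9, interest received on holdings of foreign bonds 75.0; secondary income: official development assistance provided to other countries 57.3.)

-1368.7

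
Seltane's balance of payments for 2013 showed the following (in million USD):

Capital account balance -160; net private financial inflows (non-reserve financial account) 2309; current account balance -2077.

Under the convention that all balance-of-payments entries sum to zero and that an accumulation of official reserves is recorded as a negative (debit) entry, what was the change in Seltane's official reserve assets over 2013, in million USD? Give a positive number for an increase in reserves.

Official reserve transactions balance = -((-2077) + (-160) + 2309) = -72
An accumulation of reserves is recorded as a debit (negative entry), so the change in the stock of reserves is the negative of that balance.
Change in official reserves = -(-72) = 72

72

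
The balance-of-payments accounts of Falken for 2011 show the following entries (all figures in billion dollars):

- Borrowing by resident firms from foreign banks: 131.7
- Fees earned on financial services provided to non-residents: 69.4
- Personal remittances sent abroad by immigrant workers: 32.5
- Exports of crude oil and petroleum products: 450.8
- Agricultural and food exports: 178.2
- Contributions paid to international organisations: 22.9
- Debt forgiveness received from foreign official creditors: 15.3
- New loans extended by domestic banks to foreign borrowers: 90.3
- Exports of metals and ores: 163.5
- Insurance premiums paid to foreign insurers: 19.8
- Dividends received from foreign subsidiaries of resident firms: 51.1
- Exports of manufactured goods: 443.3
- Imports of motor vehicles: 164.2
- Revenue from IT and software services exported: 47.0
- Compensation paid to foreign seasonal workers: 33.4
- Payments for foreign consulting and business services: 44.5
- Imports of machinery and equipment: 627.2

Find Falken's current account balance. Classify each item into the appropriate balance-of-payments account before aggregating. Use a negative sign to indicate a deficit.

Goods: 450.8 - 164.2 - 627.2 + 163.5 + 178.2 + 443.3 = 444.4
Services: 69.4 - 19.8 - 44.5 + 47.0 = 52.1
Primary income: 51.1 - 33.4 = 17.7
Secondary income: -32.5 - 22.9 = -55.4
Current account = 444.4 + 52.1 + 17.7 + (-55.4) = 458.8
(Excluded from the current account — financial account: borrowing by resident firms from foreign banks 131.7, new loans extended by domestic banks to foreign borrowers 90.3; capital account: debt forgiveness received from foreign official creditors 15.3.)

458.8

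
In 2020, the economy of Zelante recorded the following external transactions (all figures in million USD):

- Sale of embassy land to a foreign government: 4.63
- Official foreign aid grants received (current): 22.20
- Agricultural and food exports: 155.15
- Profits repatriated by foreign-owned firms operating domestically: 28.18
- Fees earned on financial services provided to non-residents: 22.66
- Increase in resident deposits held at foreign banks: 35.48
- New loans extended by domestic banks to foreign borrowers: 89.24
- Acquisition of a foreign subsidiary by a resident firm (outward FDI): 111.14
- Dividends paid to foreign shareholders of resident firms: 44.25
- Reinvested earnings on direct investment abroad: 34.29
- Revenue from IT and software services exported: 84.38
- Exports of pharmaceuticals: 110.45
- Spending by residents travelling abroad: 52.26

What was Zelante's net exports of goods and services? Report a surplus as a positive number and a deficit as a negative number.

320.38

Goods: 110.45 + 155.15 = 265.60
Services: -52.26 + 22.66 + 84.38 = 54.78
Trade balance = 265.60 + 54.78 = 320.38
(Excluded from the trade balance — capital account: sale of embassy land to a foreign government 4.63; secondary income: official foreign aid grants received (current) 22.20; primary income: profits repatriated by foreign-owned firms operating domestically 28.18, dividends paid to foreign shareholders of resident firms 44.25, reinvested earnings on direct investment abroad 34.29; financial account: increase in resident deposits held at foreign banks 35.48, new loans extended by domestic banks to foreign borrowers 89.24, acquisition of a foreign subsidiary by a resident firm (outward FDI) 111.14.)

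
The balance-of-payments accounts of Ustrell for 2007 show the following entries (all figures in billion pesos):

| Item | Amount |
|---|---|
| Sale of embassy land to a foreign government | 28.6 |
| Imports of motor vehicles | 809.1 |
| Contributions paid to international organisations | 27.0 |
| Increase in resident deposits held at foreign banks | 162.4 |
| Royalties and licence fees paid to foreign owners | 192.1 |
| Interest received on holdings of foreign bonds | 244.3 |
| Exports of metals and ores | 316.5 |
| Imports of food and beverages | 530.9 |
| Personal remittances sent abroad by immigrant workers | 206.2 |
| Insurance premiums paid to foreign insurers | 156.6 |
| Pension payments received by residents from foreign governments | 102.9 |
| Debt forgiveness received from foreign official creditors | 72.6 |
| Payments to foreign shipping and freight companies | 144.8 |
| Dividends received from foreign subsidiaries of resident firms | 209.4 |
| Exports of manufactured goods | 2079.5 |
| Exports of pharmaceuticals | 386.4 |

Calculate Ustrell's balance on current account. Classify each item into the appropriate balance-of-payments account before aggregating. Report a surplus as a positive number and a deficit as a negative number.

1272.3

Goods: 316.5 + 386.4 - 809.1 + 2079.5 - 530.9 = 1442.4
Services: -192.1 - 144.8 - 156.6 = -493.5
Primary income: 209.4 + 244.3 = 453.7
Secondary income: -27.0 + 102.9 - 206.2 = -130.3
Current account = 1442.4 + (-493.5) + 453.7 + (-130.3) = 1272.3
(Excluded from the current account — capital account: sale of embassy land to a foreign government 28.6, debt forgiveness received from foreign official creditors 72.6; financial account: increase in resident deposits held at foreign banks 162.4.)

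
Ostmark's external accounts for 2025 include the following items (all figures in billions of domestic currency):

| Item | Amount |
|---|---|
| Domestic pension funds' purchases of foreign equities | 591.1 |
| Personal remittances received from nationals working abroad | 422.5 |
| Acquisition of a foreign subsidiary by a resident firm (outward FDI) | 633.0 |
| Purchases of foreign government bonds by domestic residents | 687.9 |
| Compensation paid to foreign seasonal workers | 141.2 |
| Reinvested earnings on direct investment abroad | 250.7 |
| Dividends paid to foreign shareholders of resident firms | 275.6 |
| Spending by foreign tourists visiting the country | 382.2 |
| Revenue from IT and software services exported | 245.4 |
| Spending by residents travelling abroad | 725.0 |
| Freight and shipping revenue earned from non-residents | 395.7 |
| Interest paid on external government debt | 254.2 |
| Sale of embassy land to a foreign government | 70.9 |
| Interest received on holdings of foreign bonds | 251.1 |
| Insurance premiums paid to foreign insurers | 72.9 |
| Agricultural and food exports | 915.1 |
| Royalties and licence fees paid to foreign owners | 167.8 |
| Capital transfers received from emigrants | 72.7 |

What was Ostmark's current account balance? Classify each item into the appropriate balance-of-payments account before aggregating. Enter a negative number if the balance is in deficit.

1226.0

Goods: 915.1
Services: -167.8 - 72.9 + 382.2 + 245.4 - 725.0 + 395.7 = 57.6
Primary income: 250.7 - 141.2 + 251.1 - 275.6 - 254.2 = -169.2
Secondary income: 422.5
Current account = 915.1 + 57.6 + (-169.2) + 422.5 = 1226.0
(Excluded from the current account — financial account: domestic pension funds' purchases of foreign equities 591.1, acquisition of a foreign subsidiary by a resident firm (outward FDI) 633.0, purchases of foreign government bonds by domestic residents 687.9; capital account: sale of embassy land to a foreign government 70.9, capital transfers received from emigrants 72.7.)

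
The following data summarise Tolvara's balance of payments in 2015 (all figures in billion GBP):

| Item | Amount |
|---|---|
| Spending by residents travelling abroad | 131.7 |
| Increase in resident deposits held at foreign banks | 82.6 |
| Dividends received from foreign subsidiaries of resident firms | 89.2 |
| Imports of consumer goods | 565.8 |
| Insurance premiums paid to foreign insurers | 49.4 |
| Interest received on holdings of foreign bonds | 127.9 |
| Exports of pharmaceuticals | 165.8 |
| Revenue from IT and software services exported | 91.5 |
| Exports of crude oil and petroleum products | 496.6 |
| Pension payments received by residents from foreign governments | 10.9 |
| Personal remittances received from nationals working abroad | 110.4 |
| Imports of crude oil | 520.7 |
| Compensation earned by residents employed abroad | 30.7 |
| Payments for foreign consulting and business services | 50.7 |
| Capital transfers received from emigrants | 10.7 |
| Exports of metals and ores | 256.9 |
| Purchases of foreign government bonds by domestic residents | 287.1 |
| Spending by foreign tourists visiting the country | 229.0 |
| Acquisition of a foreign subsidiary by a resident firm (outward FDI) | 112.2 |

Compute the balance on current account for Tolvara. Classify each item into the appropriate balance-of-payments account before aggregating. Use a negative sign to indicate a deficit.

290.6

Goods: 256.9 + 496.6 - 565.8 - 520.7 + 165.8 = -167.2
Services: 91.5 - 50.7 + 229.0 - 49.4 - 131.7 = 88.7
Primary income: 30.7 + 89.2 + 127.9 = 247.8
Secondary income: 110.4 + 10.9 = 121.3
Current account = (-167.2) + 88.7 + 247.8 + 121.3 = 290.6
(Excluded from the current account — financial account: increase in resident deposits held at foreign banks 82.6, purchases of foreign government bonds by domestic residents 287.1, acquisition of a foreign subsidiary by a resident firm (outward FDI) 112.2; capital account: capital transfers received from emigrants 10.7.)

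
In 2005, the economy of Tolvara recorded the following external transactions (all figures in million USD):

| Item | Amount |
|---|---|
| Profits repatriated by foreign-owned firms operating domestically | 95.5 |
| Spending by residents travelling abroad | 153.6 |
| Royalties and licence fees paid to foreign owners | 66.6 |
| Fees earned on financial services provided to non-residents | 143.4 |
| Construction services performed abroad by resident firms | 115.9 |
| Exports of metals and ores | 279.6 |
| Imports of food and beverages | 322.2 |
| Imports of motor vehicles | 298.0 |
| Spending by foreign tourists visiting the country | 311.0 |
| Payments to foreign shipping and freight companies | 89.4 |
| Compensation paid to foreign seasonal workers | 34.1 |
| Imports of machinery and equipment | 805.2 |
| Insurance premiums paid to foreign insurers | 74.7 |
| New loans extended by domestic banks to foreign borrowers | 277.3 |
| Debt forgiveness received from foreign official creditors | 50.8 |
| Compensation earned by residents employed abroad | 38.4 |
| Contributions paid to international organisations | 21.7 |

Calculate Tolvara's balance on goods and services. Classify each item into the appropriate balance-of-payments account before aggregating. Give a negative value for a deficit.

-959.8

Goods: -298.0 + 279.6 - 322.2 - 805.2 = -1145.8
Services: -74.7 - 66.6 + 115.9 + 143.4 + 311.0 - 89.4 - 153.6 = 186.0
Trade balance = -1145.8 + 186.0 = -959.8
(Excluded from the trade balance — primary income: profits repatriated by foreign-owned firms operating domestically 95.5, compensation paid to foreign seasonal workers 34.1, compensation earned by residents employed abroad 38.4; financial account: new loans extended by domestic banks to foreign borrowers 277.3; capital account: debt forgiveness received from foreign official creditors 50.8; secondary income: contributions paid to international organisations 21.7.)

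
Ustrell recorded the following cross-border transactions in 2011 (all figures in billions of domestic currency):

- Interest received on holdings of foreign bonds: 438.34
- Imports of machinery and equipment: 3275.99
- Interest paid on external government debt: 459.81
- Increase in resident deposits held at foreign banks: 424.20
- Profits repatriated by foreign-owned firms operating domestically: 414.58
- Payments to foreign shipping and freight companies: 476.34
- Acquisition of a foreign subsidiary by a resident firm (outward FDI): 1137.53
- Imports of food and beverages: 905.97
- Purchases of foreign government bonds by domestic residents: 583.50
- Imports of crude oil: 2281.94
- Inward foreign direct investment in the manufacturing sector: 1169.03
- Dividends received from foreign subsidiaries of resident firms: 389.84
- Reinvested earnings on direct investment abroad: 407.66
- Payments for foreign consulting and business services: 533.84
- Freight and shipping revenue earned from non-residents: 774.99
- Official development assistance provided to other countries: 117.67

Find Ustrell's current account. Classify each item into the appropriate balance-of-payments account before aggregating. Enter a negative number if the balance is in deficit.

-6455.31

Goods: -2281.94 - 905.97 - 3275.99 = -6463.90
Services: 774.99 - 476.34 - 533.84 = -235.19
Primary income: 407.66 + 438.34 + 389.84 - 459.81 - 414.58 = 361.45
Secondary income: -117.67
Current account = (-6463.90) + (-235.19) + 361.45 + (-117.67) = -6455.31
(Excluded from the current account — financial account: increase in resident deposits held at foreign banks 424.20, acquisition of a foreign subsidiary by a resident firm (outward FDI) 1137.53, purchases of foreign government bonds by domestic residents 583.50, inward foreign direct investment in the manufacturing sector 1169.03.)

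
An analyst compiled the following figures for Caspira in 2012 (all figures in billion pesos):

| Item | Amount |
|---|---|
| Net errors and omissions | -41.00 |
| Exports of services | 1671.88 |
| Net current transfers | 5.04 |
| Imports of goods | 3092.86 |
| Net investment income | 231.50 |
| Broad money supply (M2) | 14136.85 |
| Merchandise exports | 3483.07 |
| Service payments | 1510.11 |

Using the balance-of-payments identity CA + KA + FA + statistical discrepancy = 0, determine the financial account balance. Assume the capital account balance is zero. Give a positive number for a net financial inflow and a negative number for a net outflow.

-747.52

Goods balance = 3483.07 - 3092.86 = 390.21
Services balance = 1671.88 - 1510.11 = 161.77
Trade balance (goods + services) = 390.21 + 161.77 = 551.98
Net primary income = 231.50
Net secondary income = 5.04
Current account = 551.98 + 231.50 + 5.04 = 788.52
Financial account = -(788.52 + (-41.00)) = -747.52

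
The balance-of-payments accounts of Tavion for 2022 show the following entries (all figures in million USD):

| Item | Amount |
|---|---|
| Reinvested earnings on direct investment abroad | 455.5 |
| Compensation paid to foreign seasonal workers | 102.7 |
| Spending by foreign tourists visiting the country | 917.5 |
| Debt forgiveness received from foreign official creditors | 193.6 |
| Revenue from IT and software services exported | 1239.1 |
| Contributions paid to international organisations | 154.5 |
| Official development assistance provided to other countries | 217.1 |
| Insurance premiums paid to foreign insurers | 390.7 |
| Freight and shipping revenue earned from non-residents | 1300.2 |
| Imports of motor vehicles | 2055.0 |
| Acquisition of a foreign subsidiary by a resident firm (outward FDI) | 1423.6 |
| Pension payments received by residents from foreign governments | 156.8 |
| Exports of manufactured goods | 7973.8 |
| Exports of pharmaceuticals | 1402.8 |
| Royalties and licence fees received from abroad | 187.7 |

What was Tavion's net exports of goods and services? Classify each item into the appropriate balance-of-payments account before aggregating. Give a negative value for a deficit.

Goods: 1402.8 + 7973.8 - 2055.0 = 7321.6
Services: 1239.1 + 187.7 + 1300.2 + 917.5 - 390.7 = 3253.8
Trade balance = 7321.6 + 3253.8 = 10575.4
(Excluded from the trade balance — primary income: reinvested earnings on direct investment abroad 455.5, compensation paid to foreign seasonal workers 102.7; capital account: debt forgiveness received from foreign official creditors 193.6; secondary income: contributions paid to international organisations 154.5, official development assistance provided to other countries 217.1, pension payments received by residents from foreign governments 156.8; financial account: acquisition of a foreign subsidiary by a resident firm (outward FDI) 1423.6.)

10575.4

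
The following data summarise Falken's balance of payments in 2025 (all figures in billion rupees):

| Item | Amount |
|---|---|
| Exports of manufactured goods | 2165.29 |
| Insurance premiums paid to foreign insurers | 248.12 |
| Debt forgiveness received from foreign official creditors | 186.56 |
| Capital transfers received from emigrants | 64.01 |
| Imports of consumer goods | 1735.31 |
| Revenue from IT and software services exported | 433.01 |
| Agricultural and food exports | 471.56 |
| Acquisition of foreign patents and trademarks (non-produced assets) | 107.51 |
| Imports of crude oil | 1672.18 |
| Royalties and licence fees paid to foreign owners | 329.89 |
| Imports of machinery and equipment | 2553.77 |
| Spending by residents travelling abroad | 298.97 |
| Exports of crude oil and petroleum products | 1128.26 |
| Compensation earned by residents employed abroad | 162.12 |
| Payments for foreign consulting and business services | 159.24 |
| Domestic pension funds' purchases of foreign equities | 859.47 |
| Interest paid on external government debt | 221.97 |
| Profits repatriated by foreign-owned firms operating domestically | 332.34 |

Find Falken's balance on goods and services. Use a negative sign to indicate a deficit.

Goods: -2553.77 + 471.56 + 1128.26 - 1735.31 + 2165.29 - 1672.18 = -2196.15
Services: 433.01 - 298.97 - 329.89 - 159.24 - 248.12 = -603.21
Trade balance = -2196.15 + (-603.21) = -2799.36
(Excluded from the trade balance — capital account: debt forgiveness received from foreign official creditors 186.56, capital transfers received from emigrants 64.01, acquisition of foreign patents and trademarks (non-produced assets) 107.51; primary income: compensation earned by residents employed abroad 162.12, interest paid on external government debt 221.97, profits repatriated by foreign-owned firms operating domestically 332.34; financial account: domestic pension funds' purchases of foreign equities 859.47.)

-2799.36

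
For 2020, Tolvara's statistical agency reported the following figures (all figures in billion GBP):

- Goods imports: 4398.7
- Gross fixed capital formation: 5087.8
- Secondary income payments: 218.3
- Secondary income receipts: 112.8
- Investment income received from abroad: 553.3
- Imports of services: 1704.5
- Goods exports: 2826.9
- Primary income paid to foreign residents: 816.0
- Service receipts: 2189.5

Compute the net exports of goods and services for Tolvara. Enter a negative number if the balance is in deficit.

Goods balance = 2826.9 - 4398.7 = -1571.8
Services balance = 2189.5 - 1704.5 = 485.0
Trade balance (goods + services) = -1571.8 + 485.0 = -1086.8

-1086.8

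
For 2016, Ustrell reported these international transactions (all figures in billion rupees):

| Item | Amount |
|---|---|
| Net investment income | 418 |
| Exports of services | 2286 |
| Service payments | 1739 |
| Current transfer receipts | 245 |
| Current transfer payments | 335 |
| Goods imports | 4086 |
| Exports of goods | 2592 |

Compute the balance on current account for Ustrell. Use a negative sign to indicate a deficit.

-619

Goods balance = 2592 - 4086 = -1494
Services balance = 2286 - 1739 = 547
Trade balance (goods + services) = -1494 + 547 = -947
Net primary income = 418
Net secondary income = 245 - 335 = -90
Current account = -947 + 418 + (-90) = -619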